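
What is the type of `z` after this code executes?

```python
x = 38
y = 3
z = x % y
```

int % int = int

int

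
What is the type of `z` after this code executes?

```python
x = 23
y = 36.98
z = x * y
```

int * float = float

float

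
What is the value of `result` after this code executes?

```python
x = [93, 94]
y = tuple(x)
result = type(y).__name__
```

x is list; y is tuple; result = 'tuple'

'tuple'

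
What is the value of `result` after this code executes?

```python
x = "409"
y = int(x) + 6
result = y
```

x = '409'; y = 415; result = 415

415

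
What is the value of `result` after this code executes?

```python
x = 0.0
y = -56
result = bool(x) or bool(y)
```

x = 0.0; y = -56; result = True

True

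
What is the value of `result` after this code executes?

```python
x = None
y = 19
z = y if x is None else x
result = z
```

x = None; y = 19; z = 19; result = 19

19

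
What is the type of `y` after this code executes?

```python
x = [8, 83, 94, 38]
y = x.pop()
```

list.pop() returns the popped element

int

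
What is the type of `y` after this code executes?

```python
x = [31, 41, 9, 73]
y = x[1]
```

Indexing list[int] returns int

int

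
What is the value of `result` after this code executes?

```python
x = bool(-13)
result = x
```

x = True; result = True

True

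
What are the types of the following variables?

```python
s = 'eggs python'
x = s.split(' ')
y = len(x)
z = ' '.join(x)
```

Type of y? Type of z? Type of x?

len() returns int; str.join() returns str; str.split() returns list

int, str, list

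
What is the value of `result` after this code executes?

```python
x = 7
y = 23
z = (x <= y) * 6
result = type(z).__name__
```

x is int; y is int; z is int; result = 'int'

'int'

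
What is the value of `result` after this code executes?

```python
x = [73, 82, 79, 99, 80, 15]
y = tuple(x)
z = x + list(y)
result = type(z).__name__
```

x is list; y is tuple; z is list; result = 'list'

'list'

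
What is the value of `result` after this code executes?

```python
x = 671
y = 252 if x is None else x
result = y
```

x = 671; y = 671; result = 671

671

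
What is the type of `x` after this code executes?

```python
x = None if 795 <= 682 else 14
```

795 <= 682 is False, so the else branch is taken

int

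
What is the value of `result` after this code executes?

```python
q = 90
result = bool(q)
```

q = 90; result = True

True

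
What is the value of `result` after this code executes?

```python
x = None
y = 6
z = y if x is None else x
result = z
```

x = None; y = 6; z = 6; result = 6

6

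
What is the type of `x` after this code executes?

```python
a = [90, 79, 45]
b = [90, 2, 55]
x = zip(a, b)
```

zip() returns a zip object

zip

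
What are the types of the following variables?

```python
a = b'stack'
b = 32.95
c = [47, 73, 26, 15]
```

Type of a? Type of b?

a is assigned a bytes literal (b'...' prefix); b is assigned a number with a decimal point, so it is a float

bytes, float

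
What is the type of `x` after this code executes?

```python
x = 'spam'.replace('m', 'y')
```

str.replace() returns str

str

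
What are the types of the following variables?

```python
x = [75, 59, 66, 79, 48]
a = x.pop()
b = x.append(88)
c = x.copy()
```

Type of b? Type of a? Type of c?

append() returns None; pop() returns element; copy() returns list

NoneType, int, list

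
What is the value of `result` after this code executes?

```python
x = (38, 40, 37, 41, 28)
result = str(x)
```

x = (38, 40, 37, 41, 28); result = '(38, 40, 37, 41, 28)'

'(38, 40, 37, 41, 28)'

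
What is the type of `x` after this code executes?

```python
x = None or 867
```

'or' with None returns the other truthy value

int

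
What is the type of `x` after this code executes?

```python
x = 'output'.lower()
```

str.lower() returns str

str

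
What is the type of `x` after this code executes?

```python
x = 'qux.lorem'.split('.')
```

str.split() returns list

list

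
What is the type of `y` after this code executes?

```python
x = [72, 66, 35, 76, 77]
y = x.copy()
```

list.copy() returns list

list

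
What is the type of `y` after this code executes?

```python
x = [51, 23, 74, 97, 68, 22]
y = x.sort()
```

list.sort() returns None (mutates in place)

NoneType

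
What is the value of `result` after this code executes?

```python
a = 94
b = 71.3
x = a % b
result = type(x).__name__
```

a is int; b is float; x is float; result = 'float'

'float'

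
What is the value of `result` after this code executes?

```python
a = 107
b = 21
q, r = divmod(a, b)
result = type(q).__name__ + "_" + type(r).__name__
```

a is int; b is int; q is int; r is int; result = 'int_int'

'int_int'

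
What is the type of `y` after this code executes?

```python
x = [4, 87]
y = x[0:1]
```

Slicing a list returns a list

list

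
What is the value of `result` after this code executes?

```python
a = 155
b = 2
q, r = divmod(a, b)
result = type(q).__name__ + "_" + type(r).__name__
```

a is int; b is int; q is int; r is int; result = 'int_int'

'int_int'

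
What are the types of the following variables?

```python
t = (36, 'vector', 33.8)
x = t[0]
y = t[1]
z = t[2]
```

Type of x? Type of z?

tuple[0] is int; tuple[2] is float

int, float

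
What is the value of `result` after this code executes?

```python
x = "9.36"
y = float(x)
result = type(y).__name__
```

x is str; y is float; result = 'float'

'float'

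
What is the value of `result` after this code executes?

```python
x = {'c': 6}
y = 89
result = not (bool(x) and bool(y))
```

x = {'c': 6}; y = 89; result = False

False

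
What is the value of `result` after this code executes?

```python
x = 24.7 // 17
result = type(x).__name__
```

x is float; result = 'float'

'float'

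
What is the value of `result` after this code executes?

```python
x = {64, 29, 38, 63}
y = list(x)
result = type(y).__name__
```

x is set; y is list; result = 'list'

'list'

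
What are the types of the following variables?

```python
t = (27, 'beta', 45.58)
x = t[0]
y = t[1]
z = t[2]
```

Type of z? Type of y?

tuple[2] is float; tuple[1] is str

float, str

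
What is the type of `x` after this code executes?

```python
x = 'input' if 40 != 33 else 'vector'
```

Both branches of conditional are str

str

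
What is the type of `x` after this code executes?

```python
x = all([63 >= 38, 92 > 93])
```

all() returns bool

bool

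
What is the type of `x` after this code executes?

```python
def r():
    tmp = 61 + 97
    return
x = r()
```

Bare return returns None

NoneType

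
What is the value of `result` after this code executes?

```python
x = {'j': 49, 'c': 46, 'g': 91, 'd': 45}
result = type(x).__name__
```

x is dict; result = 'dict'

'dict'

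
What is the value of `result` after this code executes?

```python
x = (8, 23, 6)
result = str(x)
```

x = (8, 23, 6); result = '(8, 23, 6)'

'(8, 23, 6)'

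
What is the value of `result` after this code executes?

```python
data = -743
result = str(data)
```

data = -743; result = '-743'

'-743'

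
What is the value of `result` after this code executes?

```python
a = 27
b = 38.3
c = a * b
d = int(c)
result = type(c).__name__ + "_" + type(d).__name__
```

a is int; b is float; c is float; d is int; result = 'float_int'

'float_int'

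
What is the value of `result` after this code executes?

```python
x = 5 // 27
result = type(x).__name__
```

x is int; result = 'int'

'int'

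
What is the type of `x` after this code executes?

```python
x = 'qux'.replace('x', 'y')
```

str.replace() returns str

str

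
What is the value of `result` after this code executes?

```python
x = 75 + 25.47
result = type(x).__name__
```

x is float; result = 'float'

'float'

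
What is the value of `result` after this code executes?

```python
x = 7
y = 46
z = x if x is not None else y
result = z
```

x = 7; y = 46; z = 7; result = 7

7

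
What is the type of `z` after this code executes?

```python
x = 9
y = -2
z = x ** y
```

int ** negative = float

float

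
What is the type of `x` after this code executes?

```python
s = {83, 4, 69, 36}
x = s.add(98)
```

set.add() returns None (mutates in place)

NoneType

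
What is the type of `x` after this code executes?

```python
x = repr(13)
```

repr() returns str

str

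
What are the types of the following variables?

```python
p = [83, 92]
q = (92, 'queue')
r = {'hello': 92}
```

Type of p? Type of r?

p is assigned a list literal (square brackets); r is assigned a dict literal ({key: value})

list, dict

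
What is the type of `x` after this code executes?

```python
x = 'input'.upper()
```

str.upper() returns str

str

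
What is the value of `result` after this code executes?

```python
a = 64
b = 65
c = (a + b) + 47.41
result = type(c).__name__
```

a is int; b is int; c is float; result = 'float'

'float'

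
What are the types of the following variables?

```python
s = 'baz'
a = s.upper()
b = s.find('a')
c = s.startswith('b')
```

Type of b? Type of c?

find() returns int; startswith() returns bool

int, bool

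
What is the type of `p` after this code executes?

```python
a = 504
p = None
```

None has type NoneType

NoneType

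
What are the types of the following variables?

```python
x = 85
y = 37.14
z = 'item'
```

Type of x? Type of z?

x is assigned a bare integer (no decimal point), so it is an int; z is assigned a quoted string literal, so it is a str

int, str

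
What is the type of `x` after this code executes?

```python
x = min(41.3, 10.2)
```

min() of floats returns float

float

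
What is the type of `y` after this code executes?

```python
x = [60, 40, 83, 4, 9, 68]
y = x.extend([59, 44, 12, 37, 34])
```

list.extend() returns None

NoneType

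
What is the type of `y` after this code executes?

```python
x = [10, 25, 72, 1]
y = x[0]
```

Indexing list[int] returns int

int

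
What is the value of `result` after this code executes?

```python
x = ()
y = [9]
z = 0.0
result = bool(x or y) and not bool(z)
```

x = (); y = [9]; z = 0.0; result = True

True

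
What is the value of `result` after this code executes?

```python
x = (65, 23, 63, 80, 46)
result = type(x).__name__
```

x is tuple; result = 'tuple'

'tuple'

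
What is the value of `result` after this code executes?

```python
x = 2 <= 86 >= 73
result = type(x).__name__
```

x is bool; result = 'bool'

'bool'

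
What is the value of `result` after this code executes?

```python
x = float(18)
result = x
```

x = 18.0; result = 18.0

18.0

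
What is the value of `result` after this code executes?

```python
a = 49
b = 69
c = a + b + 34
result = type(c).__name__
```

a is int; b is int; c is int; result = 'int'

'int'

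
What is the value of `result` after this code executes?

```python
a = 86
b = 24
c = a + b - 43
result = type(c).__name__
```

a is int; b is int; c is int; result = 'int'

'int'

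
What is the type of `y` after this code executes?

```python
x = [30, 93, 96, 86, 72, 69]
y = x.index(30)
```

list.index() returns int

int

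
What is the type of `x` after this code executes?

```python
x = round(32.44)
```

round() with no decimal places returns int

int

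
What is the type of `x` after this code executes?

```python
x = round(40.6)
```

round() with no decimal places returns int

int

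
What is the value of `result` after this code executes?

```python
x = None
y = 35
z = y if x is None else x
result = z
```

x = None; y = 35; z = 35; result = 35

35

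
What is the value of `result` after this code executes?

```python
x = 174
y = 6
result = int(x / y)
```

x = 174; y = 6; result = 29

29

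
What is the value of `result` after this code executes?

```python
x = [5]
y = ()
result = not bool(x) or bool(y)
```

x = [5]; y = (); result = False

False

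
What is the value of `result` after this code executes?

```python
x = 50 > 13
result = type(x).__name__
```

x is bool; result = 'bool'

'bool'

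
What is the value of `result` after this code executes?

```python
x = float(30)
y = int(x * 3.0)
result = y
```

x = 30.0; y = 90; result = 90

90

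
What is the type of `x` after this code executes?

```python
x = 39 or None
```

'or' returns first truthy value

int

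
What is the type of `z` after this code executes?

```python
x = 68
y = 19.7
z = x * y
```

int * float = float

float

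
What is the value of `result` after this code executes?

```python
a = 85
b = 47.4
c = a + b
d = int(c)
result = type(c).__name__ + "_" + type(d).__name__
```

a is int; b is float; c is float; d is int; result = 'float_int'

'float_int'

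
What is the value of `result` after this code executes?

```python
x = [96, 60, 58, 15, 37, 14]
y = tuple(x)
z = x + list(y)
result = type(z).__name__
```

x is list; y is tuple; z is list; result = 'list'

'list'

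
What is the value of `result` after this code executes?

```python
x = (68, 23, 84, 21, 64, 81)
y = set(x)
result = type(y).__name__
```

x is tuple; y is set; result = 'set'

'set'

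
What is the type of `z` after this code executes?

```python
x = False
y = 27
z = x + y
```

bool + int = int (bool is subclass of int)

int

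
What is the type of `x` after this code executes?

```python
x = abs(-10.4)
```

abs() of float returns float

float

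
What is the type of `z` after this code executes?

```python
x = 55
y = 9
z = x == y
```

Equality comparison returns bool

bool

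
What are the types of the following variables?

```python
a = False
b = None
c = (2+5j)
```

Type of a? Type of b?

a is assigned the constant False, which has type bool; b is assigned None, whose type is NoneType

bool, NoneType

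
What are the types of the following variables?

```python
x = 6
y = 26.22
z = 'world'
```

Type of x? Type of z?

x is assigned a bare integer (no decimal point), so it is an int; z is assigned a quoted string literal, so it is a str

int, str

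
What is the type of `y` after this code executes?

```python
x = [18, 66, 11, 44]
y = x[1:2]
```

Slicing a list returns a list

list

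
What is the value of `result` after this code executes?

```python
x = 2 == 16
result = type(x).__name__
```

x is bool; result = 'bool'

'bool'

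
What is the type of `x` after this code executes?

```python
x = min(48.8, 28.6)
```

min() of floats returns float

float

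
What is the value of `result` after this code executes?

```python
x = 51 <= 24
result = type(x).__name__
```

x is bool; result = 'bool'

'bool'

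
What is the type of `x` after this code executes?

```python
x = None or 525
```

'or' with None returns the other truthy value

int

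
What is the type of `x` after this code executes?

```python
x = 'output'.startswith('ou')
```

str.startswith() returns bool

bool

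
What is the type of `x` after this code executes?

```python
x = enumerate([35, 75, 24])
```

enumerate() returns an enumerate object

enumerate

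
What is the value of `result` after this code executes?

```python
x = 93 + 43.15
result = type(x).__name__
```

x is float; result = 'float'

'float'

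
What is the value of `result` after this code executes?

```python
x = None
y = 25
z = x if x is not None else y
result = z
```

x = None; y = 25; z = 25; result = 25

25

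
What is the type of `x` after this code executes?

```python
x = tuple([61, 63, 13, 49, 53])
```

tuple() constructor returns tuple

tuple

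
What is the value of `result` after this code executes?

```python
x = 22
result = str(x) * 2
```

x = 22; result = '2222'

'2222'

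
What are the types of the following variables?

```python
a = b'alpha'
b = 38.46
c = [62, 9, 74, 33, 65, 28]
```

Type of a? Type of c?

a is assigned a bytes literal (b'...' prefix); c is assigned a list literal (square brackets)

bytes, list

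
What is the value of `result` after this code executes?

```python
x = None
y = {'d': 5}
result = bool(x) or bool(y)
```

x = None; y = {'d': 5}; result = True

True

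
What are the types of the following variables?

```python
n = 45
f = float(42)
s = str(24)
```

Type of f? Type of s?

f is assigned the result of calling float(), which returns a float; s is assigned the result of calling str(), which returns a str

float, str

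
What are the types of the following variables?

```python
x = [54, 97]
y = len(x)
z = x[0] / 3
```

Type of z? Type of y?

int / int = float; len() returns int

float, int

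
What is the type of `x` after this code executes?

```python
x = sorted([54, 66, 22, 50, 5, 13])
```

sorted() always returns list

list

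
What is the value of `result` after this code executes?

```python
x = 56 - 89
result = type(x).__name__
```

x is int; result = 'int'

'int'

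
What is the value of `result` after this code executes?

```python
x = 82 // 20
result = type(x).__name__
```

x is int; result = 'int'

'int'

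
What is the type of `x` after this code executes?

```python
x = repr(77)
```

repr() returns str

str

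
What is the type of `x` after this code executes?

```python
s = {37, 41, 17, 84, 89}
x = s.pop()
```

Popping from set[int] returns int

int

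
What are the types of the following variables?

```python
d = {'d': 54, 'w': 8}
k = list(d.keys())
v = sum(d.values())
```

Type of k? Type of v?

list() converts to list; sum of ints is int

list, int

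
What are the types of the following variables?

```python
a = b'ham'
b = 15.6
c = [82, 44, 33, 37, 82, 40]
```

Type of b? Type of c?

b is assigned a number with a decimal point, so it is a float; c is assigned a list literal (square brackets)

float, list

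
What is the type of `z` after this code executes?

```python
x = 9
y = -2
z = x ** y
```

int ** negative = float

float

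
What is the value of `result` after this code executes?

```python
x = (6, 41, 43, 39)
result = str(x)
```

x = (6, 41, 43, 39); result = '(6, 41, 43, 39)'

'(6, 41, 43, 39)'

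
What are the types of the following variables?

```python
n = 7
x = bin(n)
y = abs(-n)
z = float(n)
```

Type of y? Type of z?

abs() of int returns int; float() returns float

int, float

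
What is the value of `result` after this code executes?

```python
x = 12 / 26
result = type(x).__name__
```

x is float; result = 'float'

'float'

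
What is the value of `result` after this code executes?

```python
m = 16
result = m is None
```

m = 16; result = False

False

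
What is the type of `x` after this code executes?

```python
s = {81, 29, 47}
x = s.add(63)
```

set.add() returns None (mutates in place)

NoneType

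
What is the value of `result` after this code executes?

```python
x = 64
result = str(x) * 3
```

x = 64; result = '646464'

'646464'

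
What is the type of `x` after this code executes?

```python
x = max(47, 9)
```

max() of ints returns int

int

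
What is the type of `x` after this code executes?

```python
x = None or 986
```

'or' with None returns the other truthy value

int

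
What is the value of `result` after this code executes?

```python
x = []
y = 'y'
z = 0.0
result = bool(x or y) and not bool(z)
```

x = []; y = 'y'; z = 0.0; result = True

True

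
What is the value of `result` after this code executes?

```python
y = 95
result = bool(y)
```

y = 95; result = True

True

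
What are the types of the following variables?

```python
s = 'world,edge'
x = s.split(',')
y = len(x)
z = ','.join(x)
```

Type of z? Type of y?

str.join() returns str; len() returns int

str, int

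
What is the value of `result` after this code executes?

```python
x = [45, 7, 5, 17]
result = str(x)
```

x = [45, 7, 5, 17]; result = '[45, 7, 5, 17]'

'[45, 7, 5, 17]'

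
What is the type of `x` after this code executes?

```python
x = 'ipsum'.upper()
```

str.upper() returns str

str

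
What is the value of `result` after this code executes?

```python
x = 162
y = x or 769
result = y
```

x = 162; y = 162; result = 162

162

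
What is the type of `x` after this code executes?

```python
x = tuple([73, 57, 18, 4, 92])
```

tuple() constructor returns tuple

tuple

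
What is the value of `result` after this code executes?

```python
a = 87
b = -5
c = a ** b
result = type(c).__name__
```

a is int; b is int; c is float; result = 'float'

'float'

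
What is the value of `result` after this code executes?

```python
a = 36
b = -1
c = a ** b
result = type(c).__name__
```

a is int; b is int; c is float; result = 'float'

'float'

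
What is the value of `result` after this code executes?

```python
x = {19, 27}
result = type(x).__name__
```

x is set; result = 'set'

'set'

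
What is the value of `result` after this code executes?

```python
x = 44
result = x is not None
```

x = 44; result = True

True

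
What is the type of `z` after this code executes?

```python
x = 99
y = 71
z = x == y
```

Equality comparison returns bool

bool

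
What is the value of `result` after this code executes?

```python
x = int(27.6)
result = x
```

x = 27; result = 27

27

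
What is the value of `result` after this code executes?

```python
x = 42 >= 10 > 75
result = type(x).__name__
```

x is bool; result = 'bool'

'bool'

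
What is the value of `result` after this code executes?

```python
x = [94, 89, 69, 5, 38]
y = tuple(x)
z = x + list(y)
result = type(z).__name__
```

x is list; y is tuple; z is list; result = 'list'

'list'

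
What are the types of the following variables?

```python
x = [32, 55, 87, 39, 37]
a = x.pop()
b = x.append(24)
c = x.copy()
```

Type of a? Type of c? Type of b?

pop() returns element; copy() returns list; append() returns None

int, list, NoneType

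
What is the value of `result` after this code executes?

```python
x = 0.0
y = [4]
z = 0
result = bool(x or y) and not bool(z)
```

x = 0.0; y = [4]; z = 0; result = True

True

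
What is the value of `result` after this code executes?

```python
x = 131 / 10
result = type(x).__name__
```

x is float; result = 'float'

'float'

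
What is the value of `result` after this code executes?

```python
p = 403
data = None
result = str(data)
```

p = 403; data = None; result = 'None'

'None'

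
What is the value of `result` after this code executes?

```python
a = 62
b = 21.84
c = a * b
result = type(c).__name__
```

a is int; b is float; c is float; result = 'float'

'float'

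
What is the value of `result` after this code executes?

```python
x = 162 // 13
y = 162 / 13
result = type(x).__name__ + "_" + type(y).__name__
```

x is int; y is float; result = 'int_float'

'int_float'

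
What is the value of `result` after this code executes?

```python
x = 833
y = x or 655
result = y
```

x = 833; y = 833; result = 833

833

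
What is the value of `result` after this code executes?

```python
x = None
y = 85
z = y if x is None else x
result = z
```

x = None; y = 85; z = 85; result = 85

85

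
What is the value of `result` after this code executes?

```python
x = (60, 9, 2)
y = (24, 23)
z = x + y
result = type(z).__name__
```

x is tuple; y is tuple; z is tuple; result = 'tuple'

'tuple'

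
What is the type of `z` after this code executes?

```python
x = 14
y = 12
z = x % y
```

int % int = int

int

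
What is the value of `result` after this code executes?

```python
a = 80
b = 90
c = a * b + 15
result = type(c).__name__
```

a is int; b is int; c is int; result = 'int'

'int'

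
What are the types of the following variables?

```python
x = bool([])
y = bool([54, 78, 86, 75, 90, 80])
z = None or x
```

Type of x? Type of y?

bool() returns bool; bool() returns bool

bool, bool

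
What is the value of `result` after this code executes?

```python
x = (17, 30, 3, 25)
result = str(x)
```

x = (17, 30, 3, 25); result = '(17, 30, 3, 25)'

'(17, 30, 3, 25)'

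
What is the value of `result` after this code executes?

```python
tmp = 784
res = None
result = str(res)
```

tmp = 784; res = None; result = 'None'

'None'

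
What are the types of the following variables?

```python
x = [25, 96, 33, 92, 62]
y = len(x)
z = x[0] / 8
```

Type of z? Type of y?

int / int = float; len() returns int

float, int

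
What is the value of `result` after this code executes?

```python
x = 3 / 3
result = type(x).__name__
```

x is float; result = 'float'

'float'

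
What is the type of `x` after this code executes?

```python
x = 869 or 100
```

'or' returns first truthy value (int)

int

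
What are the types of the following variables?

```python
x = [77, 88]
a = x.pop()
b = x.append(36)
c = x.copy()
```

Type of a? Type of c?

pop() returns element; copy() returns list

int, list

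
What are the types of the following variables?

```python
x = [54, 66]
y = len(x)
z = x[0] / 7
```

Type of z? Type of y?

int / int = float; len() returns int

float, int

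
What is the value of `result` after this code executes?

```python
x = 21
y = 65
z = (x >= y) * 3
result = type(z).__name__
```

x is int; y is int; z is int; result = 'int'

'int'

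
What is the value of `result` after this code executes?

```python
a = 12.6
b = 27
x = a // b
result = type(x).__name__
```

a is float; b is int; x is float; result = 'float'

'float'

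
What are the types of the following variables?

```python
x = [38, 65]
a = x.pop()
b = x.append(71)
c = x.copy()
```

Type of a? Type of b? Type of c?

pop() returns element; append() returns None; copy() returns list

int, NoneType, list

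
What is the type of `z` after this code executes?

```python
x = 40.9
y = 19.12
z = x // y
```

float // float = float

float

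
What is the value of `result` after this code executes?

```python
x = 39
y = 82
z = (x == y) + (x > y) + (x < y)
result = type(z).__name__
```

x is int; y is int; z is int; result = 'int'

'int'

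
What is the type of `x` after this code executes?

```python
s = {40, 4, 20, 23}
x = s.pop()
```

Popping from set[int] returns int

int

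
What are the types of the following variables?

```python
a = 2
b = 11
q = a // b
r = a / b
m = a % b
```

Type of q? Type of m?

// returns int; % of ints returns int

int, int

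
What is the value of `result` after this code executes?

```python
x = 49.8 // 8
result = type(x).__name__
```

x is float; result = 'float'

'float'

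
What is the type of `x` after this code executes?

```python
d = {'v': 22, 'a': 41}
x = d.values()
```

.values() returns dict_values view

dict_values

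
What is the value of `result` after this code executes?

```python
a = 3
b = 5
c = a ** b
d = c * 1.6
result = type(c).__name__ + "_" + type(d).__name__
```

a is int; b is int; c is int; d is float; result = 'int_float'

'int_float'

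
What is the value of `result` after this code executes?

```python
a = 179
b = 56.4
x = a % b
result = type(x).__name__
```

a is int; b is float; x is float; result = 'float'

'float'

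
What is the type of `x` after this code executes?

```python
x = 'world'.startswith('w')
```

str.startswith() returns bool

bool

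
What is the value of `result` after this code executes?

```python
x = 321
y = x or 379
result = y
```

x = 321; y = 321; result = 321

321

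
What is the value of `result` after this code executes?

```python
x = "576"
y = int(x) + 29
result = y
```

x = '576'; y = 605; result = 605

605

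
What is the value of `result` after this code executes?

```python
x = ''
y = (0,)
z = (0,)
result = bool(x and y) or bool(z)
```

x = ''; y = (0,); z = (0,); result = True

True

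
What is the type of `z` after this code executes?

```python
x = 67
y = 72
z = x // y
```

int // int = int

int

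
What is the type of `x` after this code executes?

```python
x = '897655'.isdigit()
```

str.isdigit() returns bool

bool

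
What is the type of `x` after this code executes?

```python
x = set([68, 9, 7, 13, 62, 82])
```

set() constructor returns set

set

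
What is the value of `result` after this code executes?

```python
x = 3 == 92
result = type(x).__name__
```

x is bool; result = 'bool'

'bool'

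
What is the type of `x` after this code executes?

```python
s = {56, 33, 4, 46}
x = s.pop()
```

Popping from set[int] returns int

int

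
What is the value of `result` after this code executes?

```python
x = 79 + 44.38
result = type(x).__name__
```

x is float; result = 'float'

'float'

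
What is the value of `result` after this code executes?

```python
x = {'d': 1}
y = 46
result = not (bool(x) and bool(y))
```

x = {'d': 1}; y = 46; result = False

False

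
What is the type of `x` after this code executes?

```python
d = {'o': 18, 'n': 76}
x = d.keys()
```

.keys() returns dict_keys view

dict_keys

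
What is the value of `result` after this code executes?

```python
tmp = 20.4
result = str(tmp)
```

tmp = 20.4; result = '20.4'

'20.4'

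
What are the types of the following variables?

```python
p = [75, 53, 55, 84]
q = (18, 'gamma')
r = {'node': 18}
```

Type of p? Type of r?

p is assigned a list literal (square brackets); r is assigned a dict literal ({key: value})

list, dict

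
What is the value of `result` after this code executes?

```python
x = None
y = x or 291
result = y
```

x = None; y = 291; result = 291

291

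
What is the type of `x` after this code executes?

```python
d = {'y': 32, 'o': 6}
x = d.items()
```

dict.items() returns dict_items view

dict_items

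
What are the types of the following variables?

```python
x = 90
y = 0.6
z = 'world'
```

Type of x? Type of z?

x is assigned a bare integer (no decimal point), so it is an int; z is assigned a quoted string literal, so it is a str

int, str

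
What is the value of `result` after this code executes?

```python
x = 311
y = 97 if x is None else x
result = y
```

x = 311; y = 311; result = 311

311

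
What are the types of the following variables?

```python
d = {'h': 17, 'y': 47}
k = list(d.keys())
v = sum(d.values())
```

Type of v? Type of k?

sum of ints is int; list() converts to list

int, list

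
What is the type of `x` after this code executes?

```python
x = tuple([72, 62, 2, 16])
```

tuple() constructor returns tuple

tuple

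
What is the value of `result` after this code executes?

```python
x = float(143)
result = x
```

x = 143.0; result = 143.0

143.0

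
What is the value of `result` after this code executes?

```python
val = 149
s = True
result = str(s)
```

val = 149; s = True; result = 'True'

'True'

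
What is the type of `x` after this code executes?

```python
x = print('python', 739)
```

print() returns None

NoneType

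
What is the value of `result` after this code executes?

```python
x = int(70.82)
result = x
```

x = 70; result = 70

70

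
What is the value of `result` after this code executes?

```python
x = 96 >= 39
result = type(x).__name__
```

x is bool; result = 'bool'

'bool'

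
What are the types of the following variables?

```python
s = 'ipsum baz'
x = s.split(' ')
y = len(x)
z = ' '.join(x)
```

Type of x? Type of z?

str.split() returns list; str.join() returns str

list, str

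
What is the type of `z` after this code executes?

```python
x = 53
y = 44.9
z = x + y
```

int + float = float

float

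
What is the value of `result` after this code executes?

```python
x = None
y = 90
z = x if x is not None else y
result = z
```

x = None; y = 90; z = 90; result = 90

90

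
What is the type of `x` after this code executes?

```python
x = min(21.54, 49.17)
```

min() of floats returns float

float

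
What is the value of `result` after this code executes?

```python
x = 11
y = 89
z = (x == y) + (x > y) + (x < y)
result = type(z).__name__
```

x is int; y is int; z is int; result = 'int'

'int'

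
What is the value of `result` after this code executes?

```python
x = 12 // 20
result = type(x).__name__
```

x is int; result = 'int'

'int'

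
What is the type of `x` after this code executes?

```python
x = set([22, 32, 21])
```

set() constructor returns set

set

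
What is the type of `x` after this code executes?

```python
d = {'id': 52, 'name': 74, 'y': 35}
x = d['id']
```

Accessing dict[str, int] with str key returns int

int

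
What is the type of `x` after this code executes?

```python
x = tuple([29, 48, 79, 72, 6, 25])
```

tuple() constructor returns tuple

tuple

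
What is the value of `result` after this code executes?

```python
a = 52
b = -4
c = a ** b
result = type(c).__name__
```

a is int; b is int; c is float; result = 'float'

'float'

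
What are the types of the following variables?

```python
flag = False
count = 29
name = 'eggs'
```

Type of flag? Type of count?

flag is assigned the constant False, which has type bool; count is assigned a bare integer (no decimal point), so it is an int

bool, int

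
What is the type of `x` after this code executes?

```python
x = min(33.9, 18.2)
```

min() of floats returns float

float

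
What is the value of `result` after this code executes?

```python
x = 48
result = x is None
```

x = 48; result = False

False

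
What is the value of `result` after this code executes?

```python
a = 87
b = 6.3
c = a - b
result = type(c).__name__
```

a is int; b is float; c is float; result = 'float'

'float'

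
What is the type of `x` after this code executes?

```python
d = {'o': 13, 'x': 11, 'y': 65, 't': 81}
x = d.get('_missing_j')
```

dict.get() returns None when key not found

NoneType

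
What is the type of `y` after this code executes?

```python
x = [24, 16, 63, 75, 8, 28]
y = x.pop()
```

list.pop() returns the popped element

int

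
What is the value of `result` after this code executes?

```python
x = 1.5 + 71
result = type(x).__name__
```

x is float; result = 'float'

'float'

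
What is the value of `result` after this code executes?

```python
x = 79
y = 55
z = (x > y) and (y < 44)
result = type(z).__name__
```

x is int; y is int; z is bool; result = 'bool'

'bool'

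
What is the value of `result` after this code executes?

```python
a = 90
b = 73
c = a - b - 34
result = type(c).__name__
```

a is int; b is int; c is int; result = 'int'

'int'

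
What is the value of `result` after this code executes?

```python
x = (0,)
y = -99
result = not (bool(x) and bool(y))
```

x = (0,); y = -99; result = False

False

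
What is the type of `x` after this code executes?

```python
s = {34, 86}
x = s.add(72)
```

set.add() returns None (mutates in place)

NoneType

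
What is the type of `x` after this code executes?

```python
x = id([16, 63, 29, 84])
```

id() returns int

int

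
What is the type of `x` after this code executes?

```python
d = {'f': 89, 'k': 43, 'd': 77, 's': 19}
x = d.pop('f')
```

dict.pop() returns the value

int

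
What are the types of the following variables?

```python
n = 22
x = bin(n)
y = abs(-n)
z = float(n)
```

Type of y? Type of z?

abs() of int returns int; float() returns float

int, float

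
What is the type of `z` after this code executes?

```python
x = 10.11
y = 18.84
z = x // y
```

float // float = float

float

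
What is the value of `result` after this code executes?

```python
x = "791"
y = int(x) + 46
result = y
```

x = '791'; y = 837; result = 837

837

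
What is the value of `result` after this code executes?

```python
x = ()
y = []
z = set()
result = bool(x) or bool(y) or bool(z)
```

x = (); y = []; z = set(); result = False

False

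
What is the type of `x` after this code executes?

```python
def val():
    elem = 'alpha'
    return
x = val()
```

Bare return returns None

NoneType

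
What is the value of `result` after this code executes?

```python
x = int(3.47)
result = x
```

x = 3; result = 3

3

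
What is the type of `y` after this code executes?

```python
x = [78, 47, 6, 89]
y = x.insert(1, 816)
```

list.insert() returns None

NoneType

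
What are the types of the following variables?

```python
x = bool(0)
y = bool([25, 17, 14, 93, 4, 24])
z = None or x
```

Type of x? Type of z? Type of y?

bool() returns bool; None or bool returns the bool; bool() returns bool

bool, bool, bool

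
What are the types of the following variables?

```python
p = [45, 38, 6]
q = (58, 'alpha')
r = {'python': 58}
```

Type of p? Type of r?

p is assigned a list literal (square brackets); r is assigned a dict literal ({key: value})

list, dict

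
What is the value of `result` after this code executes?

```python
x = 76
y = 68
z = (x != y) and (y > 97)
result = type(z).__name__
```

x is int; y is int; z is bool; result = 'bool'

'bool'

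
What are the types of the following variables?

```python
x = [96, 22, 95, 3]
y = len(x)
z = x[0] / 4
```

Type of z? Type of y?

int / int = float; len() returns int

float, int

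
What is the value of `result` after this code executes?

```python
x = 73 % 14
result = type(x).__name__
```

x is int; result = 'int'

'int'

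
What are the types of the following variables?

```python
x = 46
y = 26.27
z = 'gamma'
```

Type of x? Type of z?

x is assigned a bare integer (no decimal point), so it is an int; z is assigned a quoted string literal, so it is a str

int, str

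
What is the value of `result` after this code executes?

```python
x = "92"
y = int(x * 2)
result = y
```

x = '92'; y = 9292; result = 9292

9292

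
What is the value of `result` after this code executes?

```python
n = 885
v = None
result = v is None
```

n = 885; v = None; result = True

True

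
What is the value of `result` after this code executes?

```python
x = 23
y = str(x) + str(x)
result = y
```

x = 23; y = '2323'; result = '2323'

'2323'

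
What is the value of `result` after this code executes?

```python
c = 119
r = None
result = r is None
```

c = 119; r = None; result = True

True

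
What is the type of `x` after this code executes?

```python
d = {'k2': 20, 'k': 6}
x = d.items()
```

dict.items() returns dict_items view

dict_items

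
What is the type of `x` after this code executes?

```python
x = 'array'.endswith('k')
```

str.endswith() returns bool

bool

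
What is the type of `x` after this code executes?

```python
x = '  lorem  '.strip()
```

str.strip() returns str

str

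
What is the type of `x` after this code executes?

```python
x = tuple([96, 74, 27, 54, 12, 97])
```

tuple() constructor returns tuple

tuple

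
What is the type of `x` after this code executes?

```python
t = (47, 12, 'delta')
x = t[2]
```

Index 2 of tuple is a str literal

str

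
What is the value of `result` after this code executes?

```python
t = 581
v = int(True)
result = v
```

t = 581; v = 1; result = 1

1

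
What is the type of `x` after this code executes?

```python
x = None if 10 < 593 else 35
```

10 < 593 is True, so the if branch is taken

NoneType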